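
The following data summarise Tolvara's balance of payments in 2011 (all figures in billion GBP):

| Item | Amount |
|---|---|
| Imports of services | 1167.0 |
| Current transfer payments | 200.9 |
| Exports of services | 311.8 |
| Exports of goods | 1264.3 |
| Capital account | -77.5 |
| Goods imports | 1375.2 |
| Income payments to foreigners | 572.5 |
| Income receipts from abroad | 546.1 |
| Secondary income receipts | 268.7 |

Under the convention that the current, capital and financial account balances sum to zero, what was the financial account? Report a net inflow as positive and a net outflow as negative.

1002.2

Goods balance = 1264.3 - 1375.2 = -110.9
Services balance = 311.8 - 1167.0 = -855.2
Trade balance (goods + services) = -110.9 + (-855.2) = -966.1
Net primary income = 546.1 - 572.5 = -26.4
Net secondary income = 268.7 - 200.9 = 67.8
Current account = -966.1 + (-26.4) + 67.8 = -924.7
Financial account = -(-924.7 + (-77.5)) = 1002.2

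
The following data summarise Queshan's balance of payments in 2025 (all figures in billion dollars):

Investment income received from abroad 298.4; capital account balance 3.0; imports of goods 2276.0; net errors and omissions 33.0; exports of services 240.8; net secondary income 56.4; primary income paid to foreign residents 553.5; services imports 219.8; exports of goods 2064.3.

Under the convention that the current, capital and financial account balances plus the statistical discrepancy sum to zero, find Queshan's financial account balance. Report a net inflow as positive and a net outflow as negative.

353.4

Goods balance = 2064.3 - 2276.0 = -211.7
Services balance = 240.8 - 219.8 = 21.0
Trade balance (goods + services) = -211.7 + 21.0 = -190.7
Net primary income = 298.4 - 553.5 = -255.1
Net secondary income = 56.4
Current account = -190.7 + (-255.1) + 56.4 = -389.4
Financial account = -(-389.4 + 3.0 + 33.0) = 353.4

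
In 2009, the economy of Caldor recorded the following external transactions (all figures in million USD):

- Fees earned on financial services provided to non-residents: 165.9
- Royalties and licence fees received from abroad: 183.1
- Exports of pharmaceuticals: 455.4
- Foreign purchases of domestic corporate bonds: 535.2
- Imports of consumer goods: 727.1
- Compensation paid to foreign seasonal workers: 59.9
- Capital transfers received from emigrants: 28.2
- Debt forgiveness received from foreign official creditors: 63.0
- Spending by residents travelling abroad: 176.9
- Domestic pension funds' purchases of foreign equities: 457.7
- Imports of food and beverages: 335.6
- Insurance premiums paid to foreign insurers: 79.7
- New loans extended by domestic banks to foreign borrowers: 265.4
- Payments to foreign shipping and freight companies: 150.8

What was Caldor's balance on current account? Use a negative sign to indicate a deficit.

-725.6

Goods: -727.1 - 335.6 + 455.4 = -607.3
Services: 165.9 - 150.8 + 183.1 - 176.9 - 79.7 = -58.4
Primary income: -59.9
Current account = (-607.3) + (-58.4) + (-59.9) = -725.6
(Excluded from the current account — financial account: foreign purchases of domestic corporate bonds 535.2, domestic pension funds' purchases of foreign equities 457.7, new loans extended by domestic banks to foreign borrowers 265.4; capital account: capital transfers received from emigrants 28.2, debt forgiveness received from foreign official creditors 63.0.)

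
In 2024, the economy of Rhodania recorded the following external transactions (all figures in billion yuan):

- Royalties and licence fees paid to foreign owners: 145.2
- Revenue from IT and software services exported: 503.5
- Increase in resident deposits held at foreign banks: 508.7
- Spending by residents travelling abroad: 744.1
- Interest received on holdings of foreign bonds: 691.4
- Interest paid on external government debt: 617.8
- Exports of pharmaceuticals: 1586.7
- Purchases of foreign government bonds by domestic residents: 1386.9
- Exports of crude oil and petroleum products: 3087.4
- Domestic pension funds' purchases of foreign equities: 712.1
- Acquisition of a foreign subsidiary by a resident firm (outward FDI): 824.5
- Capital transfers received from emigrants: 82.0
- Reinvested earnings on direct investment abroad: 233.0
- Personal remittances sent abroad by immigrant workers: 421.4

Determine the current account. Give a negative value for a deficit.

Goods: 1586.7 + 3087.4 = 4674.1
Services: -744.1 + 503.5 - 145.2 = -385.8
Primary income: -617.8 + 691.4 + 233.0 = 306.6
Secondary income: -421.4
Current account = 4674.1 + (-385.8) + 306.6 + (-421.4) = 4173.5
(Excluded from the current account — financial account: increase in resident deposits held at foreign banks 508.7, purchases of foreign government bonds by domestic residents 1386.9, domestic pension funds' purchases of foreign equities 712.1, acquisition of a foreign subsidiary by a resident firm (outward FDI) 824.5; capital account: capital transfers received from emigrants 82.0.)

4173.5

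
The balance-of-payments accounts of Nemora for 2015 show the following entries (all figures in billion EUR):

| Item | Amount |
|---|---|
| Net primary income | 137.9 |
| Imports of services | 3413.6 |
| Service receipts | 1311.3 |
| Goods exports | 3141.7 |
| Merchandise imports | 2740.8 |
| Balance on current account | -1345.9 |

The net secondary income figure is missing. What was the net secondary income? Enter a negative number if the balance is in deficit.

217.6

Current account = goods balance + services balance + net primary income + net secondary income
Sum of the known components = -1563.5
Net secondary income = CA - (known components) = -1345.9 - (-1563.5) = 217.6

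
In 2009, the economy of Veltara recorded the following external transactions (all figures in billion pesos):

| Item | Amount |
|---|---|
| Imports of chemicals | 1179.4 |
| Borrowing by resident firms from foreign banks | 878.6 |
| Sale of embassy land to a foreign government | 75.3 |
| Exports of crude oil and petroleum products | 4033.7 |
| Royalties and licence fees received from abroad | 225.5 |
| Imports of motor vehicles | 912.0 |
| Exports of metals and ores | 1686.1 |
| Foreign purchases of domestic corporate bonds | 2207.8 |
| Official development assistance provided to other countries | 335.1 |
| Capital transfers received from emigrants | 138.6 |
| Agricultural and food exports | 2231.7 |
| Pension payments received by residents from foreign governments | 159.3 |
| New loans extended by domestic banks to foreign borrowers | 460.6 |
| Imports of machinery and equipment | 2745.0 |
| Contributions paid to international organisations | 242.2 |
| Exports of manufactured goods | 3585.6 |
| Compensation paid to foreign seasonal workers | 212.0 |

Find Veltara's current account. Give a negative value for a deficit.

Goods: -912.0 - 2745.0 + 2231.7 + 4033.7 - 1179.4 + 3585.6 + 1686.1 = 6700.7
Services: 225.5
Primary income: -212.0
Secondary income: -335.1 - 242.2 + 159.3 = -418.0
Current account = 6700.7 + 225.5 + (-212.0) + (-418.0) = 6296.2
(Excluded from the current account — financial account: borrowing by resident firms from foreign banks 878.6, foreign purchases of domestic corporate bonds 2207.8, new loans extended by domestic banks to foreign borrowers 460.6; capital account: sale of embassy land to a foreign government 75.3, capital transfers received from emigrants 138.6.)

6296.2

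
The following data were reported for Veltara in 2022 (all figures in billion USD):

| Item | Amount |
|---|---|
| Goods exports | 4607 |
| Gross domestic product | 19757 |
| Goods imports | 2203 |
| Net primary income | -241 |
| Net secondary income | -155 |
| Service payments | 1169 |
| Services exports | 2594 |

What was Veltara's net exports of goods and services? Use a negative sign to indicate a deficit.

3829

Goods balance = 4607 - 2203 = 2404
Services balance = 2594 - 1169 = 1425
Trade balance (goods + services) = 2404 + 1425 = 3829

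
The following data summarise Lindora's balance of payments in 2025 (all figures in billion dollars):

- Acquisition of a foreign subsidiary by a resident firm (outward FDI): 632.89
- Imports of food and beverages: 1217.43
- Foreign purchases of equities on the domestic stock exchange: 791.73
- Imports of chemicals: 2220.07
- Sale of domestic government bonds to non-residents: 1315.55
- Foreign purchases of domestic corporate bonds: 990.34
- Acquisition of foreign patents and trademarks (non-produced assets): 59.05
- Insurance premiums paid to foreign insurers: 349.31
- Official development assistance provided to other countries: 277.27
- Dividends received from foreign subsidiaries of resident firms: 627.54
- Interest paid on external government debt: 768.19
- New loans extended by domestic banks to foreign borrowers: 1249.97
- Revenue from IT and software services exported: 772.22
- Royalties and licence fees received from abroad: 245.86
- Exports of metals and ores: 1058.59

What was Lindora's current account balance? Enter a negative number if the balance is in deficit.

-2128.06

Goods: -1217.43 + 1058.59 - 2220.07 = -2378.91
Services: 245.86 + 772.22 - 349.31 = 668.77
Primary income: -768.19 + 627.54 = -140.65
Secondary income: -277.27
Current account = (-2378.91) + 668.77 + (-140.65) + (-277.27) = -2128.06
(Excluded from the current account — financial account: acquisition of a foreign subsidiary by a resident firm (outward FDI) 632.89, foreign purchases of equities on the domestic stock exchange 791.73, sale of domestic government bonds to non-residents 1315.55, foreign purchases of domestic corporate bonds 990.34, new loans extended by domestic banks to foreign borrowers 1249.97; capital account: acquisition of foreign patents and trademarks (non-produced assets) 59.05.)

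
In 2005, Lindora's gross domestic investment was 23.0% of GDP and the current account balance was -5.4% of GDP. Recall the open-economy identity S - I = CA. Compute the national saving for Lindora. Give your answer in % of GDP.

S = I + CA = 23.0 + (-5.4) = 17.6

17.6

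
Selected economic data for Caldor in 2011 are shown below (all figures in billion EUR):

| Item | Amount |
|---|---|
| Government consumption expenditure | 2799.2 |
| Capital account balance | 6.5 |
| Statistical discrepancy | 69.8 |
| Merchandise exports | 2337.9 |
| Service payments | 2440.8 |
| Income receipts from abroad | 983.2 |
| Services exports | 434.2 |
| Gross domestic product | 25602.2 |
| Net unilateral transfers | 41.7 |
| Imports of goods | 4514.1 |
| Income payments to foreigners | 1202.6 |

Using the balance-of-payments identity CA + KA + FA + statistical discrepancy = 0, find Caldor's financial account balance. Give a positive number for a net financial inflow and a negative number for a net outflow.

Goods balance = 2337.9 - 4514.1 = -2176.2
Services balance = 434.2 - 2440.8 = -2006.6
Trade balance (goods + services) = -2176.2 + (-2006.6) = -4182.8
Net primary income = 983.2 - 1202.6 = -219.4
Net secondary income = 41.7
Current account = -4182.8 + (-219.4) + 41.7 = -4360.5
Financial account = -(-4360.5 + 6.5 + 69.8) = 4284.2

4284.2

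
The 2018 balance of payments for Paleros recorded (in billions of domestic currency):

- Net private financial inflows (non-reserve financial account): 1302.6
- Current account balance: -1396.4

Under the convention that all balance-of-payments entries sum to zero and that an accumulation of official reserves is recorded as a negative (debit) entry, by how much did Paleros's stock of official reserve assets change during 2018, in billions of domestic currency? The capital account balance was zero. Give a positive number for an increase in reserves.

Official reserve transactions balance = -((-1396.4) + 1302.6) = 93.8
An accumulation of reserves is recorded as a debit (negative entry), so the change in the stock of reserves is the negative of that balance.
Change in official reserves = -(93.8) = -93.8

-93.8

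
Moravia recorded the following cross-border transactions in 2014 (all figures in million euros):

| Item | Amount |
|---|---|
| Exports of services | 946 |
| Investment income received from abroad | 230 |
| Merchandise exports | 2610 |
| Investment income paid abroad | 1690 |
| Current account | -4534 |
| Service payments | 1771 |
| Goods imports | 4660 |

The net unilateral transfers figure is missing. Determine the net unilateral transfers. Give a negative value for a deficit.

Current account = goods balance + services balance + net primary income + net secondary income
Sum of the known components = -4335
Net unilateral transfers = CA - (known components) = -4534 - (-4335) = -199

-199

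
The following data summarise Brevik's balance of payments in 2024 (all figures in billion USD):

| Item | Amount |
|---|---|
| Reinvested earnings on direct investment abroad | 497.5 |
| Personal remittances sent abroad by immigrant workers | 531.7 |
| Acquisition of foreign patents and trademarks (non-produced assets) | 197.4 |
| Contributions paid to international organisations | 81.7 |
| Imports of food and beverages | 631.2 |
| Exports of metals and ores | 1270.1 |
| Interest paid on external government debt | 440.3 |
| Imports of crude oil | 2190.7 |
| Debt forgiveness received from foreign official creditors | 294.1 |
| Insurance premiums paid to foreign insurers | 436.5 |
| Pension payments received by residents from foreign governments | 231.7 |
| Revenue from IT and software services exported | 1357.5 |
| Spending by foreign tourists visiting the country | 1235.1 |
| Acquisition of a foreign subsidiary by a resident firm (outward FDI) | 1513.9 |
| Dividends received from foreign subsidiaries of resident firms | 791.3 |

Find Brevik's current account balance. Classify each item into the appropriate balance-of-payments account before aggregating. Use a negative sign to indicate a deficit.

1071.1

Goods: 1270.1 - 2190.7 - 631.2 = -1551.8
Services: 1235.1 + 1357.5 - 436.5 = 2156.1
Primary income: 497.5 - 440.3 + 791.3 = 848.5
Secondary income: -531.7 - 81.7 + 231.7 = -381.7
Current account = (-1551.8) + 2156.1 + 848.5 + (-381.7) = 1071.1
(Excluded from the current account — capital account: acquisition of foreign patents and trademarks (non-produced assets) 197.4, debt forgiveness received from foreign official creditors 294.1; financial account: acquisition of a foreign subsidiary by a resident firm (outward FDI) 1513.9.)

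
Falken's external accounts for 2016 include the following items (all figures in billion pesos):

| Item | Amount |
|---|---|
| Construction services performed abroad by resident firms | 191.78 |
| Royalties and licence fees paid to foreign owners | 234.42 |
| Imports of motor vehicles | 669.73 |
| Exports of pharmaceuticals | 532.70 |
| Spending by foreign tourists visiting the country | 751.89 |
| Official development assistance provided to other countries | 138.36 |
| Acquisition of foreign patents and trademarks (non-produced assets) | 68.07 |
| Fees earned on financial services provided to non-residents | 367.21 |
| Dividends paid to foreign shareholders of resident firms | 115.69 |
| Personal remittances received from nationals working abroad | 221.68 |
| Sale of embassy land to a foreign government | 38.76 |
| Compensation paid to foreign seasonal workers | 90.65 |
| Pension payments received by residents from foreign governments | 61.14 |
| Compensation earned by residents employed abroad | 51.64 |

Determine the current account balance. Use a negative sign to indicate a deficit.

929.19

Goods: -669.73 + 532.70 = -137.03
Services: 751.89 + 191.78 - 234.42 + 367.21 = 1076.46
Primary income: -90.65 + 51.64 - 115.69 = -154.70
Secondary income: -138.36 + 221.68 + 61.14 = 144.46
Current account = (-137.03) + 1076.46 + (-154.70) + 144.46 = 929.19
(Excluded from the current account — capital account: acquisition of foreign patents and trademarks (non-produced assets) 68.07, sale of embassy land to a foreign government 38.76.)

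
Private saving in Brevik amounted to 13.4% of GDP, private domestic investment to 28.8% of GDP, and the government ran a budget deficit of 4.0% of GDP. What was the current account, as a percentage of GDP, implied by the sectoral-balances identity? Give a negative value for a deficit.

By the sectoral-balances identity, CA = (S_private - I) + (T - G).
Private balance = 13.4 - 28.8 = -15.4
Government balance (T - G) = -4.0
CA = -15.4 + (-4.0) = -19.4

-19.4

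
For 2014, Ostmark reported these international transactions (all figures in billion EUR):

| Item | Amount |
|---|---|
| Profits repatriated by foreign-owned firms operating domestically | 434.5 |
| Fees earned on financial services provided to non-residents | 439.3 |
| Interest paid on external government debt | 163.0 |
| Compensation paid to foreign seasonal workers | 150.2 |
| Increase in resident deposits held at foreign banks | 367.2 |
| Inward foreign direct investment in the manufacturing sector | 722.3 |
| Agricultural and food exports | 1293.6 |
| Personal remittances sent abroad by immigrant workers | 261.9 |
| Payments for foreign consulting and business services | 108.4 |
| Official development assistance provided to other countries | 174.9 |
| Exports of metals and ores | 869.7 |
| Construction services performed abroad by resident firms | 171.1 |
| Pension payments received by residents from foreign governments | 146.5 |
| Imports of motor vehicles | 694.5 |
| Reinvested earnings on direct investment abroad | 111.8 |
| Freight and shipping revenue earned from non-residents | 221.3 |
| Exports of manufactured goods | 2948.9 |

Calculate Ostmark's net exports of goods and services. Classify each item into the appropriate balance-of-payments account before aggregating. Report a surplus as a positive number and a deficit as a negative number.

5141.0

Goods: 1293.6 - 694.5 + 2948.9 + 869.7 = 4417.7
Services: -108.4 + 439.3 + 171.1 + 221.3 = 723.3
Trade balance = 4417.7 + 723.3 = 5141.0
(Excluded from the trade balance — primary income: profits repatriated by foreign-owned firms operating domestically 434.5, interest paid on external government debt 163.0, compensation paid to foreign seasonal workers 150.2, reinvested earnings on direct investment abroad 111.8; financial account: increase in resident deposits held at foreign banks 367.2, inward foreign direct investment in the manufacturing sector 722.3; secondary income: personal remittances sent abroad by immigrant workers 261.9, official development assistance provided to other countries 174.9, pension payments received by residents from foreign governments 146.5.)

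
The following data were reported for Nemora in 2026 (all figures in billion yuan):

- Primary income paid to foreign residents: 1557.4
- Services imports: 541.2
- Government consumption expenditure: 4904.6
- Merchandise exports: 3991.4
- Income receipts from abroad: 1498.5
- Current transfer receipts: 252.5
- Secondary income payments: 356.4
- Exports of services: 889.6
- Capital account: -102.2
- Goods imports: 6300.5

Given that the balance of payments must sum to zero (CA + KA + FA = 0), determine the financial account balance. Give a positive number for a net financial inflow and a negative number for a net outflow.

Goods balance = 3991.4 - 6300.5 = -2309.1
Services balance = 889.6 - 541.2 = 348.4
Trade balance (goods + services) = -2309.1 + 348.4 = -1960.7
Net primary income = 1498.5 - 1557.4 = -58.9
Net secondary income = 252.5 - 356.4 = -103.9
Current account = -1960.7 + (-58.9) + (-103.9) = -2123.5
Financial account = -(-2123.5 + (-102.2)) = 2225.7

2225.7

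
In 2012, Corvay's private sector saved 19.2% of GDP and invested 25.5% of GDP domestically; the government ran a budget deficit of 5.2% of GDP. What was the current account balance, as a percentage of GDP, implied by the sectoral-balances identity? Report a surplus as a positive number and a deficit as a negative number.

By the sectoral-balances identity, CA = (S_private - I) + (T - G).
Private balance = 19.2 - 25.5 = -6.3
Government balance (T - G) = -5.2
CA = -6.3 + (-5.2) = -11.5

-11.5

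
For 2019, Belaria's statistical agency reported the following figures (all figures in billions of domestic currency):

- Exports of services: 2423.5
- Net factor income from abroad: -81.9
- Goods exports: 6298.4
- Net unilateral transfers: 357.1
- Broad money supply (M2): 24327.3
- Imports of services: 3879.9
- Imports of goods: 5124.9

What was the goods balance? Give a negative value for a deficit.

Goods balance = 6298.4 - 5124.9 = 1173.5

1173.5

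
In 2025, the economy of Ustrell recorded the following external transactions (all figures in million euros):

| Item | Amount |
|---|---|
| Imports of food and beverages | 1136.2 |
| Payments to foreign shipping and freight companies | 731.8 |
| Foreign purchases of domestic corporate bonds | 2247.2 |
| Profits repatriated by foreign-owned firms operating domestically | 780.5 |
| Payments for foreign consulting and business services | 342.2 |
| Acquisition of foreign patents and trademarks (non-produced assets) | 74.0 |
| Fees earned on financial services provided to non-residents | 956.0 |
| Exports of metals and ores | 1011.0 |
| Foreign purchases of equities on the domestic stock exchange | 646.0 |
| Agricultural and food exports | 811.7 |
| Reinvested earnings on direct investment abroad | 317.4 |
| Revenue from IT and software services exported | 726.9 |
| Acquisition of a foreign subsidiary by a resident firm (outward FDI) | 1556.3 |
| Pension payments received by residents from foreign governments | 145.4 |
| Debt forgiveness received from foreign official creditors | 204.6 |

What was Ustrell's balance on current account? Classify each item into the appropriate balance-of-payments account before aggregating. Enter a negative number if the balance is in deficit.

Goods: 811.7 + 1011.0 - 1136.2 = 686.5
Services: -342.2 - 731.8 + 956.0 + 726.9 = 608.9
Primary income: 317.4 - 780.5 = -463.1
Secondary income: 145.4
Current account = 686.5 + 608.9 + (-463.1) + 145.4 = 977.7
(Excluded from the current account — financial account: foreign purchases of domestic corporate bonds 2247.2, foreign purchases of equities on the domestic stock exchange 646.0, acquisition of a foreign subsidiary by a resident firm (outward FDI) 1556.3; capital account: acquisition of foreign patents and trademarks (non-produced assets) 74.0, debt forgiveness received from foreign official creditors 204.6.)

977.7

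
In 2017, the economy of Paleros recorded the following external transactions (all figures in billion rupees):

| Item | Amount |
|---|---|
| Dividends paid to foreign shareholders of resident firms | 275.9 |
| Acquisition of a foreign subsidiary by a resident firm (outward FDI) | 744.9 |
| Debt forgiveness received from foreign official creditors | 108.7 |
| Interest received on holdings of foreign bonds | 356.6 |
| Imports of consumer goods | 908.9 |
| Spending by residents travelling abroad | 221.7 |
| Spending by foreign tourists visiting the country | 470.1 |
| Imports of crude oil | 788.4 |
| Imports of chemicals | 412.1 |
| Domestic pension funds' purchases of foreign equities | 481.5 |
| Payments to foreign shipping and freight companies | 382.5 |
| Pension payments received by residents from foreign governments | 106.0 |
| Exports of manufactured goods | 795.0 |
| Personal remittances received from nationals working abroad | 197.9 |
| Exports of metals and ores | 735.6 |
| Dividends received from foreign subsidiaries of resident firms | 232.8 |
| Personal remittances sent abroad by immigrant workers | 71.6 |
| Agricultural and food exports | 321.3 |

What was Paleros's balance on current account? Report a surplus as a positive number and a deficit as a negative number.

154.2

Goods: -412.1 + 321.3 + 735.6 - 908.9 + 795.0 - 788.4 = -257.5
Services: 470.1 - 221.7 - 382.5 = -134.1
Primary income: -275.9 + 232.8 + 356.6 = 313.5
Secondary income: 106.0 - 71.6 + 197.9 = 232.3
Current account = (-257.5) + (-134.1) + 313.5 + 232.3 = 154.2
(Excluded from the current account — financial account: acquisition of a foreign subsidiary by a resident firm (outward FDI) 744.9, domestic pension funds' purchases of foreign equities 481.5; capital account: debt forgiveness received from foreign official creditors 108.7.)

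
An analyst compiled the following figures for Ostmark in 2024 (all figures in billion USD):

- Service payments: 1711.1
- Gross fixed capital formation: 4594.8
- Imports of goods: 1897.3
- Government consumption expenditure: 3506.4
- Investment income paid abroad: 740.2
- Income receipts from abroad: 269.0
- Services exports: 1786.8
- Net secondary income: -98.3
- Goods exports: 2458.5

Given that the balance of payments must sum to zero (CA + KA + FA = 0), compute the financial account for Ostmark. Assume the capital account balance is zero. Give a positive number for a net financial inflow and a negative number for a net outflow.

-67.4

Goods balance = 2458.5 - 1897.3 = 561.2
Services balance = 1786.8 - 1711.1 = 75.7
Trade balance (goods + services) = 561.2 + 75.7 = 636.9
Net primary income = 269.0 - 740.2 = -471.2
Net secondary income = -98.3
Current account = 636.9 + (-471.2) + (-98.3) = 67.4
Financial account = -(67.4) = -67.4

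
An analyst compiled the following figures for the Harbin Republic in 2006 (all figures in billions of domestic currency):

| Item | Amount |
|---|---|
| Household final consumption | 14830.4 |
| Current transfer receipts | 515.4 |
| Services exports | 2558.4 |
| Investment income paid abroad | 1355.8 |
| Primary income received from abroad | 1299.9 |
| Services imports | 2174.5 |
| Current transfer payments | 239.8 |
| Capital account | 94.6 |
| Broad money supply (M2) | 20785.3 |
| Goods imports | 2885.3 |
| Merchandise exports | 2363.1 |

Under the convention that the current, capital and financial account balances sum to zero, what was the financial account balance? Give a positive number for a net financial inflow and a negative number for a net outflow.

-176.0

Goods balance = 2363.1 - 2885.3 = -522.2
Services balance = 2558.4 - 2174.5 = 383.9
Trade balance (goods + services) = -522.2 + 383.9 = -138.3
Net primary income = 1299.9 - 1355.8 = -55.9
Net secondary income = 515.4 - 239.8 = 275.6
Current account = -138.3 + (-55.9) + 275.6 = 81.4
Financial account = -(81.4 + 94.6) = -176.0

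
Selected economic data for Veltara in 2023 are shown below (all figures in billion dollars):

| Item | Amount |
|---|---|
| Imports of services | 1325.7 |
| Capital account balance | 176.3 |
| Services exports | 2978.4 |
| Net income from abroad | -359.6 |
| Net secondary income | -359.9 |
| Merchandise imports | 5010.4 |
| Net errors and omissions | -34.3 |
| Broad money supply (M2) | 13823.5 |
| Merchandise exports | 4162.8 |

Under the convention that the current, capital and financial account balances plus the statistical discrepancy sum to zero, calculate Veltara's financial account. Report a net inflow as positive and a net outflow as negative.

Goods balance = 4162.8 - 5010.4 = -847.6
Services balance = 2978.4 - 1325.7 = 1652.7
Trade balance (goods + services) = -847.6 + 1652.7 = 805.1
Net primary income = -359.6
Net secondary income = -359.9
Current account = 805.1 + (-359.6) + (-359.9) = 85.6
Financial account = -(85.6 + 176.3 + (-34.3)) = -227.6

-227.6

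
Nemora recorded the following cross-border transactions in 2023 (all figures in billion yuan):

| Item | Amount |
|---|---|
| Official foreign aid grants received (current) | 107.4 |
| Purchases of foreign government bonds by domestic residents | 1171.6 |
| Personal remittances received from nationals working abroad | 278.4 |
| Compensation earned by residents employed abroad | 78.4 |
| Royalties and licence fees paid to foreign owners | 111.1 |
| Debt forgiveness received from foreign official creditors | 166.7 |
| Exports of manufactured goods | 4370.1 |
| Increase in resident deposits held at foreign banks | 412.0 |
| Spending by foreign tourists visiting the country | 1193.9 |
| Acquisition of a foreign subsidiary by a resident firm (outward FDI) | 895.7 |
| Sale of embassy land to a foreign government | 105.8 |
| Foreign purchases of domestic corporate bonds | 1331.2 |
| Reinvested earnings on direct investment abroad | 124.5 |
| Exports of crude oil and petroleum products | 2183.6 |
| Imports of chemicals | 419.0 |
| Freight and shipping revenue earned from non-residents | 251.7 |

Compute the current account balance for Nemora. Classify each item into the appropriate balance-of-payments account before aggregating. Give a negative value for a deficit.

Goods: 2183.6 + 4370.1 - 419.0 = 6134.7
Services: -111.1 + 251.7 + 1193.9 = 1334.5
Primary income: 124.5 + 78.4 = 202.9
Secondary income: 278.4 + 107.4 = 385.8
Current account = 6134.7 + 1334.5 + 202.9 + 385.8 = 8057.9
(Excluded from the current account — financial account: purchases of foreign government bonds by domestic residents 1171.6, increase in resident deposits held at foreign banks 412.0, acquisition of a foreign subsidiary by a resident firm (outward FDI) 895.7, foreign purchases of domestic corporate bonds 1331.2; capital account: debt forgiveness received from foreign official creditors 166.7, sale of embassy land to a foreign government 105.8.)

8057.9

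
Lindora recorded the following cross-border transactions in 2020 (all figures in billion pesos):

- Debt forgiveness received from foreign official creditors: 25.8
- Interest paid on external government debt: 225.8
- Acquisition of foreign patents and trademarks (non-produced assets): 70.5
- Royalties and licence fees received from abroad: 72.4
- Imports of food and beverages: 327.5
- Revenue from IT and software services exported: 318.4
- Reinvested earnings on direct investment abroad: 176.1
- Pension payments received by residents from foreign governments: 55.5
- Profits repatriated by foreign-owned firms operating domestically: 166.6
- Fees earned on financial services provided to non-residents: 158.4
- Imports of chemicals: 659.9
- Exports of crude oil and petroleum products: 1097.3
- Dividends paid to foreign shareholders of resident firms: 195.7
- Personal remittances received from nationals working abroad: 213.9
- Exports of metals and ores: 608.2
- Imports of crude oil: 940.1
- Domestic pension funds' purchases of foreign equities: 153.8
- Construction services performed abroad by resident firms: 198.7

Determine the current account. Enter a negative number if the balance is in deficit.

Goods: -940.1 + 1097.3 - 659.9 + 608.2 - 327.5 = -222.0
Services: 158.4 + 198.7 + 72.4 + 318.4 = 747.9
Primary income: -195.7 - 225.8 - 166.6 + 176.1 = -412.0
Secondary income: 213.9 + 55.5 = 269.4
Current account = (-222.0) + 747.9 + (-412.0) + 269.4 = 383.3
(Excluded from the current account — capital account: debt forgiveness received from foreign official creditors 25.8, acquisition of foreign patents and trademarks (non-produced assets) 70.5; financial account: domestic pension funds' purchases of foreign equities 153.8.)

383.3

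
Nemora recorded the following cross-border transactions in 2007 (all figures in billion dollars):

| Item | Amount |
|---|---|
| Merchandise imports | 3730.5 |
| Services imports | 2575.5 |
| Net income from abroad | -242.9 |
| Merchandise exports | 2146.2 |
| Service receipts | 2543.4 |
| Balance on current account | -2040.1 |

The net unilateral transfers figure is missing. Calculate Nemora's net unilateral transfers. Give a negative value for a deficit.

-180.8

Current account = goods balance + services balance + net primary income + net secondary income
Sum of the known components = -1859.3
Net unilateral transfers = CA - (known components) = -2040.1 - (-1859.3) = -180.8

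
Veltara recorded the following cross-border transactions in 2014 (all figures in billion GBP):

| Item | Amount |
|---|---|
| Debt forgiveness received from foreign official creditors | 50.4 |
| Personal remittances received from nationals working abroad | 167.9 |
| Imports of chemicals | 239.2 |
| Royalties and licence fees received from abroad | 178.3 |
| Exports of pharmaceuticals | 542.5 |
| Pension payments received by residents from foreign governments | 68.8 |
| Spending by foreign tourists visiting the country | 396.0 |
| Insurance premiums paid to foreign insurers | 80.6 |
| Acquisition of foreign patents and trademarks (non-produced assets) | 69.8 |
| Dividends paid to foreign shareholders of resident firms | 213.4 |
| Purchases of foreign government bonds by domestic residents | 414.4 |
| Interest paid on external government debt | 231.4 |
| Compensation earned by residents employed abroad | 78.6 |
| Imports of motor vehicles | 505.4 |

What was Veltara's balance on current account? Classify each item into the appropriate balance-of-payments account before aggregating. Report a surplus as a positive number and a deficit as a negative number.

162.1

Goods: -239.2 + 542.5 - 505.4 = -202.1
Services: 178.3 + 396.0 - 80.6 = 493.7
Primary income: -231.4 - 213.4 + 78.6 = -366.2
Secondary income: 68.8 + 167.9 = 236.7
Current account = (-202.1) + 493.7 + (-366.2) + 236.7 = 162.1
(Excluded from the current account — capital account: debt forgiveness received from foreign official creditors 50.4, acquisition of foreign patents and trademarks (non-produced assets) 69.8; financial account: purchases of foreign government bonds by domestic residents 414.4.)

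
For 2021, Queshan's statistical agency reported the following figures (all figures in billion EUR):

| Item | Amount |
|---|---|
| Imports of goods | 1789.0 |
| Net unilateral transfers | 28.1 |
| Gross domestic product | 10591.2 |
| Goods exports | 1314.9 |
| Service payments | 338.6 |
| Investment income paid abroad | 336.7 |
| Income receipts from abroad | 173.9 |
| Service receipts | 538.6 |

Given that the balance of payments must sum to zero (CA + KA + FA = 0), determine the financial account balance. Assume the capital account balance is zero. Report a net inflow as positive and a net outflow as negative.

408.8

Goods balance = 1314.9 - 1789.0 = -474.1
Services balance = 538.6 - 338.6 = 200.0
Trade balance (goods + services) = -474.1 + 200.0 = -274.1
Net primary income = 173.9 - 336.7 = -162.8
Net secondary income = 28.1
Current account = -274.1 + (-162.8) + 28.1 = -408.8
Financial account = -(-408.8) = 408.8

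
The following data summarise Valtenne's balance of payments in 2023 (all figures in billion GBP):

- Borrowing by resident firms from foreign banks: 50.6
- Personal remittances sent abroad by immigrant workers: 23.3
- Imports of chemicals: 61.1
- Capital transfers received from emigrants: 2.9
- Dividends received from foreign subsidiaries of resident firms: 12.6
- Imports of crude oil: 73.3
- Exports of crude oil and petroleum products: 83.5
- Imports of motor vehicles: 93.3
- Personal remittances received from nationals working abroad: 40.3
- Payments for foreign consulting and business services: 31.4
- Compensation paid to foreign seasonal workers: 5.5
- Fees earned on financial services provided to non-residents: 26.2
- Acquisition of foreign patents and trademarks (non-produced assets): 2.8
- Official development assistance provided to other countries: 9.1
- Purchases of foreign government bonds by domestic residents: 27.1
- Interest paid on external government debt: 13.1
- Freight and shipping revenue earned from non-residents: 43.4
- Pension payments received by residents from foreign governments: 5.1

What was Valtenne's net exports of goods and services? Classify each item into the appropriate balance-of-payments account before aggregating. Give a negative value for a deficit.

Goods: -61.1 + 83.5 - 73.3 - 93.3 = -144.2
Services: -31.4 + 26.2 + 43.4 = 38.2
Trade balance = -144.2 + 38.2 = -106.0
(Excluded from the trade balance — financial account: borrowing by resident firms from foreign banks 50.6, purchases of foreign government bonds by domestic residents 27.1; secondary income: personal remittances sent abroad by immigrant workers 23.3, personal remittances received from nationals working abroad 40.3, official development assistance provided to other countries 9.1, pension payments received by residents from foreign governments 5.1; capital account: capital transfers received from emigrants 2.9, acquisition of foreign patents and trademarks (non-produced assets) 2.8; primary income: dividends received from foreign subsidiaries of resident firms 12.6, compensation paid to foreign seasonal workers 5.5, interest paid on external government debt 13.1.)

-106.0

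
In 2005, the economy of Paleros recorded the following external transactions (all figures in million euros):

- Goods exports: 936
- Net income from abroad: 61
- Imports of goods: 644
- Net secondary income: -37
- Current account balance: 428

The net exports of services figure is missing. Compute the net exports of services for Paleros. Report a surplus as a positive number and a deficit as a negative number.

112

Current account = goods balance + services balance + net primary income + net secondary income
Sum of the known components = 316
Net exports of services = CA - (known components) = 428 - 316 = 112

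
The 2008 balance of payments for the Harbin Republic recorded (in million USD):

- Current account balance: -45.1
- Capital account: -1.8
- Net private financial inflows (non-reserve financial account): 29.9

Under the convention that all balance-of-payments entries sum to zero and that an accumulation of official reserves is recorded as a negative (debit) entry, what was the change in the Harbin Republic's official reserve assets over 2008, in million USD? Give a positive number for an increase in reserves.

Official reserve transactions balance = -((-45.1) + (-1.8) + 29.9) = 17.0
An accumulation of reserves is recorded as a debit (negative entry), so the change in the stock of reserves is the negative of that balance.
Change in official reserves = -(17.0) = -17.0

-17.0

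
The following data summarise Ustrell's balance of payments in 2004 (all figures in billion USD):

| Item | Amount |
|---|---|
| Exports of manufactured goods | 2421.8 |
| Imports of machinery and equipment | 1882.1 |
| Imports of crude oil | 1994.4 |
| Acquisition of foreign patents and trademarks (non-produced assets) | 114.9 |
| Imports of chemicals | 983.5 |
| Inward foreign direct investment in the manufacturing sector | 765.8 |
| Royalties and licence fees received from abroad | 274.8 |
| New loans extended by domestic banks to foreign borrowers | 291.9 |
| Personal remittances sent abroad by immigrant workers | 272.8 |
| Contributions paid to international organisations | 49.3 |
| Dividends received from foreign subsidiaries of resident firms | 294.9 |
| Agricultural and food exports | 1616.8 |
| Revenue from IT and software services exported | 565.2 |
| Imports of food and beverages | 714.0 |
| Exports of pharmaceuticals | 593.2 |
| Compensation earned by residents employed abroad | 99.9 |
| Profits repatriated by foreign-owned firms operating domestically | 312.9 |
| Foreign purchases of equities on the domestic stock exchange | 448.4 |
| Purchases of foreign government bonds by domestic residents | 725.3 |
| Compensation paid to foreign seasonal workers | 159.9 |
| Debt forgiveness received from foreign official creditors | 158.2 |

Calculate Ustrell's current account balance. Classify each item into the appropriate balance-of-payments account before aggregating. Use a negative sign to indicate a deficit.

Goods: 1616.8 + 2421.8 - 1882.1 - 714.0 + 593.2 - 983.5 - 1994.4 = -942.2
Services: 565.2 + 274.8 = 840.0
Primary income: 294.9 + 99.9 - 159.9 - 312.9 = -78.0
Secondary income: -272.8 - 49.3 = -322.1
Current account = (-942.2) + 840.0 + (-78.0) + (-322.1) = -502.3
(Excluded from the current account — capital account: acquisition of foreign patents and trademarks (non-produced assets) 114.9, debt forgiveness received from foreign official creditors 158.2; financial account: inward foreign direct investment in the manufacturing sector 765.8, new loans extended by domestic banks to foreign borrowers 291.9, foreign purchases of equities on the domestic stock exchange 448.4, purchases of foreign government bonds by domestic residents 725.3.)

-502.3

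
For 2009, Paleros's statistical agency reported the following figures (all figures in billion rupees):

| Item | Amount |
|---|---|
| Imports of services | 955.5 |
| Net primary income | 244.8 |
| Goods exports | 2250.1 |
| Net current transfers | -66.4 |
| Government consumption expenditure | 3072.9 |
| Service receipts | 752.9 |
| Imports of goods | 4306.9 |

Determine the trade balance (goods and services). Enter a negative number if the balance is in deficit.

-2259.4

Goods balance = 2250.1 - 4306.9 = -2056.8
Services balance = 752.9 - 955.5 = -202.6
Trade balance (goods + services) = -2056.8 + (-202.6) = -2259.4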